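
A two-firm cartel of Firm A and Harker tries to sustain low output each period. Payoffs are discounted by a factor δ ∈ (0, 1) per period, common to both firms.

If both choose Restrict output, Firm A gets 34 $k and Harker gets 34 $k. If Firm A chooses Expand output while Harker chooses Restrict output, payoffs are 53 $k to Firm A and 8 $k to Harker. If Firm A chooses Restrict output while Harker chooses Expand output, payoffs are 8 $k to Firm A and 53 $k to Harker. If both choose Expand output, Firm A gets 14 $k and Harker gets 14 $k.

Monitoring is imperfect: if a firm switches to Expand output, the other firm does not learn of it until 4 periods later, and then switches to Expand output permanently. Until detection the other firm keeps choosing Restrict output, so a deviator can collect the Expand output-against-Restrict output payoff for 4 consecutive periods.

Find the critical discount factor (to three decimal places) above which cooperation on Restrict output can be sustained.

0.835

A deviator earns 53 for 4 periods, then 14 forever; cooperating earns 34 forever. Multiplying the IC by (1−δ):
34 ≥ 53(1−δ^4) + 14δ^4, so 39·δ^4 ≥ 19 and δ^4 ≥ 19/39.
δ ≥ (19/39)^(1/4) ≈ 0.835.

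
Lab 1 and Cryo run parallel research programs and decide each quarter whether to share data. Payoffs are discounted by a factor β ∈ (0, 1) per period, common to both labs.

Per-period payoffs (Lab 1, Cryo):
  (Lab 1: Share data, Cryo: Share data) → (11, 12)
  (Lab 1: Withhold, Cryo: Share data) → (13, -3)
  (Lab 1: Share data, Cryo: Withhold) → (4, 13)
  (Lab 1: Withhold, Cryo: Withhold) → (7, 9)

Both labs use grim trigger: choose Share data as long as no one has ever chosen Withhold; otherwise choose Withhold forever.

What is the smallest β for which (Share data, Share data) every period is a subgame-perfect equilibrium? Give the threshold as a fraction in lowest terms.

1/3

For Lab 1: deviation gain 13−11 = 2, per-period punishment loss 11−7 = 4. IC gives β ≥ 2/6 = 1/3.
For Cryo: gain 1, loss 3 per period, so β ≥ 1/4.
The tighter constraint is Lab 1's, so cooperation needs β ≥ 1/3.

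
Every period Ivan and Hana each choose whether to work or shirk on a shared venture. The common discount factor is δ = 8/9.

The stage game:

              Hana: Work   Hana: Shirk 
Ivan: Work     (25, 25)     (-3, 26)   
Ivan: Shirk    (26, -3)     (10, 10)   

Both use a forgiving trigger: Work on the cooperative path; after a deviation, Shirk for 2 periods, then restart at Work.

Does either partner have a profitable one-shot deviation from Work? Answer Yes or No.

IC: δ+…+δ^2 ≥ (26−25)/(25−10) = 1/15.
At δ = 8/9: partial sum = 1.6790 ≥ 0.0667. Cooperation sustainable.

No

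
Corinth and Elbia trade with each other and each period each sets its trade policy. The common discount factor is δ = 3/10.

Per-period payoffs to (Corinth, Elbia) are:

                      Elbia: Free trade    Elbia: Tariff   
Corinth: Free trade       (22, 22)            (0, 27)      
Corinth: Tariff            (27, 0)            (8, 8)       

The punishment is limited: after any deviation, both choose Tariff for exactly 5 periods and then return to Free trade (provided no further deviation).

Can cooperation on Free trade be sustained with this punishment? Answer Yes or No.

IC: δ+…+δ^5 ≥ (27−22)/(22−8) = 5/14.
At δ = 3/10: partial sum = 0.4275 ≥ 0.3571. Cooperation sustainable.

Yes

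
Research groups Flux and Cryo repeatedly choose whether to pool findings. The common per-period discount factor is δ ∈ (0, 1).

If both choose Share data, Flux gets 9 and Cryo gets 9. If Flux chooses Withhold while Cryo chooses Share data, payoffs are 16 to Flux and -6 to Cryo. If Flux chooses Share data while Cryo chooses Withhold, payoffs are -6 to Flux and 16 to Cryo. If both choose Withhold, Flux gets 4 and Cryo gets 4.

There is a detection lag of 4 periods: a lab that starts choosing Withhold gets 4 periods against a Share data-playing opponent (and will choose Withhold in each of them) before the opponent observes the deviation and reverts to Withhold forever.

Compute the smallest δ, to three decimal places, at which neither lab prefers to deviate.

Deviating for the 4 undetected periods gains 16−9 = 7 per period over cooperation, then loses 9−4 = 5 per period forever once punishment starts.
Gain: 7(1 + δ + … + δ^3); loss: 5·δ^4/(1−δ).
No profitable deviation ⇔ 7(1−δ^4) ≤ 5·δ^4, i.e. δ^4 ≥ 7/(7+5) = 7/12.
Hence δ ≥ (7/12)^(1/4) ≈ 0.874.

0.874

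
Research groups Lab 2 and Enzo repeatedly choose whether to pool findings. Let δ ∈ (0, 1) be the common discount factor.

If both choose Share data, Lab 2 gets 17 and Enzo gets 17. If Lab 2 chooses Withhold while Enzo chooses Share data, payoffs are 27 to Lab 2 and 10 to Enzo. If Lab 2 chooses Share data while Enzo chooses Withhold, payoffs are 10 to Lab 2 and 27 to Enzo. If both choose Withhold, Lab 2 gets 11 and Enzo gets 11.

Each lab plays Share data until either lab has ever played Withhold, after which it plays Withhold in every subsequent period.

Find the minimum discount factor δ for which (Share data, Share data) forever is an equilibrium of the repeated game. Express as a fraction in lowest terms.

5/8

Cooperation forever yields 17 each period: 17/(1−δ).
Deviating yields 27 once, then 11 forever: 27 + 11δ/(1−δ).
No profitable deviation requires 17/(1−δ) ≥ 27 + 11δ/(1−δ).
Multiplying by (1−δ): 17 ≥ 27(1−δ) + 11δ = 27 − 16δ.
So 16δ ≥ 10, i.e. δ ≥ 10/16 = 5/8.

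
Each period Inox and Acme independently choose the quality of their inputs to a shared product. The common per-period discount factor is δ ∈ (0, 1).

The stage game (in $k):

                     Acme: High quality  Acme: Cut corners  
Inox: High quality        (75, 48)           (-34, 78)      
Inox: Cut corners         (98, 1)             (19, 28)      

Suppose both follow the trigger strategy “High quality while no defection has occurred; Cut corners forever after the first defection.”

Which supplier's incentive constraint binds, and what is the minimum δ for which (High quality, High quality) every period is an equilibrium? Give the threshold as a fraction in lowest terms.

For Inox: deviation gain 98−75 = 23, per-period punishment loss 75−19 = 56. IC gives δ ≥ 23/79.
For Acme: gain 30, loss 20 per period, so δ ≥ 30/50 = 3/5.
The tighter constraint is Acme's, so cooperation needs δ ≥ 3/5.

Acme; δ ≥ 3/5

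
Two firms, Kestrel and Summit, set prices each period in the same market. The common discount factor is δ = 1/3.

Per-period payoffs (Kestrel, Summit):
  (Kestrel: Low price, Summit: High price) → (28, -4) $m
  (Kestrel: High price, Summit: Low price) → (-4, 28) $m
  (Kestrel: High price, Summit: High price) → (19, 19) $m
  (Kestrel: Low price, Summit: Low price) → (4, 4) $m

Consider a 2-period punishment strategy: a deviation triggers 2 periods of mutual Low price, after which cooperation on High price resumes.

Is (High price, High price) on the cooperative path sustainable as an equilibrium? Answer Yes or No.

No

Comparing payoff streams over the 3 periods until play realigns: cooperate → 19(1+δ+…+δ^2); deviate → 28 + 4(δ+…+δ^2).
Cooperation is sustained iff (19−4)(δ+…+δ^2) ≥ 28−19.
δ+…+δ^2 = 1/3·(1−(1/3)^2)/(1−1/3) = 0.4444, and (28−19)/(19−4) = 0.6000.
0.4444 < 0.6000, so cooperation is not sustainable.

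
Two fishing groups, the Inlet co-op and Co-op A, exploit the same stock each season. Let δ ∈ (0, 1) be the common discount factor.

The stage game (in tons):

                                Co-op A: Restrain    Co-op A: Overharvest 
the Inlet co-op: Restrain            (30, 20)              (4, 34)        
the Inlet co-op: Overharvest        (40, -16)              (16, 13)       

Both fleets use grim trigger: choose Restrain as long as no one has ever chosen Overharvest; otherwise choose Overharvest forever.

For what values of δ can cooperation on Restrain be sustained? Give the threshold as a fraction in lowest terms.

the Inlet co-op: cooperation gives 30 each period; deviation gives 40 once then 16 forever.
  30/(1−δ) ≥ 40 + 16δ/(1−δ) ⇒ δ ≥ 10/24 = 5/12.
Co-op A: cooperation gives 20 each period; deviation gives 34 once then 13 forever.
  δ ≥ 14/21 = 2/3.
Both must hold, so the binding constraint is Co-op A's: δ ≥ 2/3.

2/3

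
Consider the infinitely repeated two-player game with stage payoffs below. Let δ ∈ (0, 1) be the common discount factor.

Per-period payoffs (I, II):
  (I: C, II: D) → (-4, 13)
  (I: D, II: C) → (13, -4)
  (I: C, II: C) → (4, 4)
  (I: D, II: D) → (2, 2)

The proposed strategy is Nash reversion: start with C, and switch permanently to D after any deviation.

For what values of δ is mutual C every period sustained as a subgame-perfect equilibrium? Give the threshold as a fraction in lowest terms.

9/11

Under grim trigger the critical discount factor is (T−C)/(T−P) with T = 13, C = 4, P = 2.
δ* = (13−4)/(13−2) = 9/11.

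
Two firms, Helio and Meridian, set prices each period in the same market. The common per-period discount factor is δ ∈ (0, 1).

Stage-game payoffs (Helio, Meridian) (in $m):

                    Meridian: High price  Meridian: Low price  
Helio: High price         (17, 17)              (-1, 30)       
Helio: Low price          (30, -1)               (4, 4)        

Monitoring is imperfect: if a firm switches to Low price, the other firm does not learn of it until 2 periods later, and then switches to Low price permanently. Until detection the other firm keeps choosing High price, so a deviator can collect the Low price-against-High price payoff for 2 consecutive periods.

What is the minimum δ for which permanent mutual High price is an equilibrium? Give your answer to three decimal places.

Deviating for the 2 undetected periods gains 30−17 = 13 per period over cooperation, then loses 17−4 = 13 per period forever once punishment starts.
Gain: 13(1 + δ + … + δ^1); loss: 13·δ^2/(1−δ).
No profitable deviation ⇔ 13(1−δ^2) ≤ 13·δ^2, i.e. δ^2 ≥ 13/(13+13) = 1/2.
Hence δ ≥ (1/2)^(1/2) ≈ 0.707.

0.707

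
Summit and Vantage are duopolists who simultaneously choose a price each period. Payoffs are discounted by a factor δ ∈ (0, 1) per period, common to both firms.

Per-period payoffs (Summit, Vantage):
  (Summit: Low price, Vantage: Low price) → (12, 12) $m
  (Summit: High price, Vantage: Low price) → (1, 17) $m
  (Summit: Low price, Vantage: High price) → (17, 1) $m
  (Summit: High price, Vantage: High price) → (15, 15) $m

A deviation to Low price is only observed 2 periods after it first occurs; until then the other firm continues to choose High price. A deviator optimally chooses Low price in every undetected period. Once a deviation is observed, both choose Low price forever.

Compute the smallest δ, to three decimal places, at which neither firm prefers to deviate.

Deviating for the 2 undetected periods gains 17−15 = 2 per period over cooperation, then loses 15−12 = 3 per period forever once punishment starts.
Gain: 2(1 + δ + … + δ^1); loss: 3·δ^2/(1−δ).
No profitable deviation ⇔ 2(1−δ^2) ≤ 3·δ^2, i.e. δ^2 ≥ 2/(2+3) = 2/5.
Hence δ ≥ (2/5)^(1/2) ≈ 0.632.

0.632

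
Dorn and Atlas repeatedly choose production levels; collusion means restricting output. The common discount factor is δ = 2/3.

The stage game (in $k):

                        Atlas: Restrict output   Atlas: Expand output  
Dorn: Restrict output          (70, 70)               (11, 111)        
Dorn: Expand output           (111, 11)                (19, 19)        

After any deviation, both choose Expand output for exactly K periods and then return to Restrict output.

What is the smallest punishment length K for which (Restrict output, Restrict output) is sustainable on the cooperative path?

2

No profitable deviation requires (70−19)(δ+…+δ^K) ≥ 111−70, i.e. δ+…+δ^K ≥ 41/51 ≈ 0.8039.
With δ = 2/3, the partial sums are K=1: 0.6667, K=2: 1.1111.
K = 2 is the first length at which the sum reaches 0.8039.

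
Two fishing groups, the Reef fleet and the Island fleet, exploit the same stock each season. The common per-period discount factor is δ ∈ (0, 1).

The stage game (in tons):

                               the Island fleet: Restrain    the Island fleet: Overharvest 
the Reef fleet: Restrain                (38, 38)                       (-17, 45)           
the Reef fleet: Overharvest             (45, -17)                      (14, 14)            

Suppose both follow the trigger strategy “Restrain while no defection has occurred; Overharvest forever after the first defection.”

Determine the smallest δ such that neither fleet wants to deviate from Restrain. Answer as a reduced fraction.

7/31

38/(1−δ) ≥ 45 + 14δ/(1−δ)
38 ≥ 45 − 31δ
δ ≥ 7/31.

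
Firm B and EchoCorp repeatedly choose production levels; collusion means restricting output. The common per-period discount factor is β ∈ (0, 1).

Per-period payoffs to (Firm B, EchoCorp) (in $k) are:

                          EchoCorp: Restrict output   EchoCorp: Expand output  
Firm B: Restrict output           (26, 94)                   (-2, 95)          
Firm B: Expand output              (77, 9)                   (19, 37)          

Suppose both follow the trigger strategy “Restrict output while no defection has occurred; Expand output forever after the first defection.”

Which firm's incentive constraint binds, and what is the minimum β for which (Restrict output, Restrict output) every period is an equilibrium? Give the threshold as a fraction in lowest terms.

Firm B; β ≥ 51/58

Firm B: cooperation gives 26 each period; deviation gives 77 once then 19 forever.
  26/(1−β) ≥ 77 + 19β/(1−β) ⇒ β ≥ 51/58.
EchoCorp: cooperation gives 94 each period; deviation gives 95 once then 37 forever.
  β ≥ 1/58.
Both must hold, so the binding constraint is Firm B's: β ≥ 51/58.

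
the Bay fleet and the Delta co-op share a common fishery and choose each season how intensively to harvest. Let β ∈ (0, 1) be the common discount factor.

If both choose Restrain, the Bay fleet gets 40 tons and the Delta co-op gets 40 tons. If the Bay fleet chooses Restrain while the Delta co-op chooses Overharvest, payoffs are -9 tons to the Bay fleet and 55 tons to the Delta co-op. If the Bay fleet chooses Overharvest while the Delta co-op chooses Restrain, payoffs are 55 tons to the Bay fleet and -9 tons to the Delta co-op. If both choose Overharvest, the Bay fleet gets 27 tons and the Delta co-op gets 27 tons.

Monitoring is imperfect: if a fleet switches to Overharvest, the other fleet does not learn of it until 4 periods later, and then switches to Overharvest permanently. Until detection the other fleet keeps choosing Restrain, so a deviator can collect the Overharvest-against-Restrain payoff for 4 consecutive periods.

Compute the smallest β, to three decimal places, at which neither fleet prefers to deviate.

0.856

Deviating for the 4 undetected periods gains 55−40 = 15 per period over cooperation, then loses 40−27 = 13 per period forever once punishment starts.
Gain: 15(1 + β + … + β^3); loss: 13·β^4/(1−β).
No profitable deviation ⇔ 15(1−β^4) ≤ 13·β^4, i.e. β^4 ≥ 15/(15+13) = 15/28.
Hence β ≥ (15/28)^(1/4) ≈ 0.856.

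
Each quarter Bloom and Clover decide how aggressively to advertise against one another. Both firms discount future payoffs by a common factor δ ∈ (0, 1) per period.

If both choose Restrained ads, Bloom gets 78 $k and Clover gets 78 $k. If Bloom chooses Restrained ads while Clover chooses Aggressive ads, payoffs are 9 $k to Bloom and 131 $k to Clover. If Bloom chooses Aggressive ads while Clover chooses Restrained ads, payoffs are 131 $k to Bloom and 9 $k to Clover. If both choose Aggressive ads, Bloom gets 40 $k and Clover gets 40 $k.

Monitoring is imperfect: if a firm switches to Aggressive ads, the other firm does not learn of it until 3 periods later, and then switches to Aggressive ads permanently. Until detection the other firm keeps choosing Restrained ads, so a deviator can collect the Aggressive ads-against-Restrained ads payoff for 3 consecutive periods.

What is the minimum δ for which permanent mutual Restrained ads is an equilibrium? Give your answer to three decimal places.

A deviator earns 131 for 3 periods, then 40 forever; cooperating earns 78 forever. Multiplying the IC by (1−δ):
78 ≥ 131(1−δ^3) + 40δ^3, so 91·δ^3 ≥ 53 and δ^3 ≥ 53/91.
δ ≥ (53/91)^(1/3) ≈ 0.835.

0.835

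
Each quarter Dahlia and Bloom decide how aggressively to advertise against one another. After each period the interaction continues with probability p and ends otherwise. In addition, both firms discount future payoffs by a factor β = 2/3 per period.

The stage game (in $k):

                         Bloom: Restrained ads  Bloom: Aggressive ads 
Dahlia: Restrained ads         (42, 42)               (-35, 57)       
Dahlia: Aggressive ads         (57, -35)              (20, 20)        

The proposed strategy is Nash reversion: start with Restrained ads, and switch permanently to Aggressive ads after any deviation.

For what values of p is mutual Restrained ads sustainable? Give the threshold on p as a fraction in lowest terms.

45/74

Expected continuation weight on next period's payoff is β·p = 2/3·p, which plays the role of the discount factor.
Cooperation requires 2/3·p ≥ (57−42)/(57−20) = 15/37, hence p ≥ 45/74.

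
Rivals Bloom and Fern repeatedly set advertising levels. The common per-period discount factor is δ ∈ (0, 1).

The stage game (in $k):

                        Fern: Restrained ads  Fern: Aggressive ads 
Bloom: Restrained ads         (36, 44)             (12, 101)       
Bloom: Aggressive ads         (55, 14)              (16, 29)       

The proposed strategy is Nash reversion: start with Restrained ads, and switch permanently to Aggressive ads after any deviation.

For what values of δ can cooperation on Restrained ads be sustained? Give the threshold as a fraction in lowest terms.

Bloom's threshold: (55−36)/(55−16) = 19/39.
Fern's threshold: (101−44)/(101−29) = 19/24.
19/39 < 19/24, so Fern binds and δ* = 19/24.

19/24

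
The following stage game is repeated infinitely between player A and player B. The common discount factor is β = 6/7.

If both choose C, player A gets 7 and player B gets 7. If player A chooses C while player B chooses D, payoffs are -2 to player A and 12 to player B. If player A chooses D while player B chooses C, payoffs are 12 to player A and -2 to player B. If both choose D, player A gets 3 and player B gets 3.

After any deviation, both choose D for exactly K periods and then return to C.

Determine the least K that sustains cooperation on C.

Need Σ_{k=1}^{K} β^k ≥ (12−7)/(7−3) = 1.2500 at β = 6/7.
At K = 1 the sum is 0.8571 < 1.2500; at K = 2 it is 1.5918 ≥ 1.2500.
So the minimum punishment length is K = 2.

2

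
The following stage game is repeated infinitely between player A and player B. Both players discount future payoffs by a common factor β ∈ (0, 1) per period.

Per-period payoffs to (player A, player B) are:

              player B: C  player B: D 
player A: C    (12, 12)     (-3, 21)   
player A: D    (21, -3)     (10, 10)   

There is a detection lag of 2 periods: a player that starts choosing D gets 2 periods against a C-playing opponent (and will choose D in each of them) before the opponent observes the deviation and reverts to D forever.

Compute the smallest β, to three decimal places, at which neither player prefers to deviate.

A deviator earns 21 for 2 periods, then 10 forever; cooperating earns 12 forever. Multiplying the IC by (1−β):
12 ≥ 21(1−β^2) + 10β^2, so 11·β^2 ≥ 9 and β^2 ≥ 9/11.
β ≥ (9/11)^(1/2) ≈ 0.905.

0.905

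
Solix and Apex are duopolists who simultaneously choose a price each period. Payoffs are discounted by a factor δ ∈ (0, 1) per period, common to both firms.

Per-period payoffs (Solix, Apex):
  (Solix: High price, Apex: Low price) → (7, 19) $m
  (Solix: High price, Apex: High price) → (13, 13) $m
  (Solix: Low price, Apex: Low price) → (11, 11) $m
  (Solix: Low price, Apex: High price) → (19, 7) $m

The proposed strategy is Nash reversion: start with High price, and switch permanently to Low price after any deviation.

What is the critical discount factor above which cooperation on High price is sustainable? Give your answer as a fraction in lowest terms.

Cooperation forever yields 13 each period: 13/(1−δ).
Deviating yields 19 once, then 11 forever: 19 + 11δ/(1−δ).
No profitable deviation requires 13/(1−δ) ≥ 19 + 11δ/(1−δ).
Multiplying by (1−δ): 13 ≥ 19(1−δ) + 11δ = 19 − 8δ.
So 8δ ≥ 6, i.e. δ ≥ 6/8 = 3/4.

3/4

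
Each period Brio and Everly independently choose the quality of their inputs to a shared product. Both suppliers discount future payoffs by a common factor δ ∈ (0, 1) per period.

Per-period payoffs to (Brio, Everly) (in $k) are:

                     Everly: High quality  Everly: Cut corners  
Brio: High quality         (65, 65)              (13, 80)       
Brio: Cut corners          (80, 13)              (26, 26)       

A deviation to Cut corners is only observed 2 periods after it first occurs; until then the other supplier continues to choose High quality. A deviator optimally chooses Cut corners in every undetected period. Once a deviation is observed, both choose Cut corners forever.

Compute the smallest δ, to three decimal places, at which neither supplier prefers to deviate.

0.527

Deviating for the 2 undetected periods gains 80−65 = 15 per period over cooperation, then loses 65−26 = 39 per period forever once punishment starts.
Gain: 15(1 + δ + … + δ^1); loss: 39·δ^2/(1−δ).
No profitable deviation ⇔ 15(1−δ^2) ≤ 39·δ^2, i.e. δ^2 ≥ 15/(15+39) = 5/18.
Hence δ ≥ (5/18)^(1/2) ≈ 0.527.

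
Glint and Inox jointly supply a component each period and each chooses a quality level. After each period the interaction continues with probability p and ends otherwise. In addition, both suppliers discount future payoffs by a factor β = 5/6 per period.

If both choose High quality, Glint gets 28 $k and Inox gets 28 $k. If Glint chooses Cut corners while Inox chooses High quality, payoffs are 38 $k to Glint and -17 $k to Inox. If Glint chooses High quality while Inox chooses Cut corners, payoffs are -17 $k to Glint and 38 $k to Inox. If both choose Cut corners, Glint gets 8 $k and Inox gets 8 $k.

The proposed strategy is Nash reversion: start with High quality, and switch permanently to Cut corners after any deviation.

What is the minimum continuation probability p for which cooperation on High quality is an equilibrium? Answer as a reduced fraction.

With continuation probability p and discount β, the effective per-period discount factor is βp.
Grim-trigger IC: βp ≥ (38−28)/(38−8) = 1/3.
So p ≥ (1/3)/(5/6) = 2/5.

2/5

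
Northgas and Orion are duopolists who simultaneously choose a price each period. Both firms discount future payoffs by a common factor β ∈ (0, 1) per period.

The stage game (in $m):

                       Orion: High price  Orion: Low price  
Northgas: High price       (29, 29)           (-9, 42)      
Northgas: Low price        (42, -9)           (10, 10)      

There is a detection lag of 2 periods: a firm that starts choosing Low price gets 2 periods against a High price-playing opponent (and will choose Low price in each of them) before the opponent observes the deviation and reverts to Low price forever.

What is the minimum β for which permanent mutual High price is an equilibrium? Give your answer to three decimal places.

The best deviation is to choose Low price for all 2 undetected periods, earning 42 each, then 10 forever once detected.
Deviation value: 42(1−β^2)/(1−β) + 10β^2/(1−β); cooperation value: 29/(1−β).
IC: 29 ≥ 42(1−β^2) + 10β^2 = 42 − 32β^2.
So β^2 ≥ 13/32, giving β ≥ (13/32)^(1/2) ≈ 0.637.

0.637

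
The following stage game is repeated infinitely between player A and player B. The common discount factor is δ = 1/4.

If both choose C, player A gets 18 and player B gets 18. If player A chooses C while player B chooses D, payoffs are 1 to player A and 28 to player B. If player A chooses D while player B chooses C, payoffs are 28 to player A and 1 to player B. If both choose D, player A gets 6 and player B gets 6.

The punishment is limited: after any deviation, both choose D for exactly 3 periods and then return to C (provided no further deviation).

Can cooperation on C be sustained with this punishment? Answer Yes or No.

No

Comparing payoff streams over the 4 periods until play realigns: cooperate → 18(1+δ+…+δ^3); deviate → 28 + 6(δ+…+δ^3).
Cooperation is sustained iff (18−6)(δ+…+δ^3) ≥ 28−18.
δ+…+δ^3 = 1/4·(1−(1/4)^3)/(1−1/4) = 0.3281, and (28−18)/(18−6) = 0.8333.
0.3281 < 0.8333, so cooperation is not sustainable.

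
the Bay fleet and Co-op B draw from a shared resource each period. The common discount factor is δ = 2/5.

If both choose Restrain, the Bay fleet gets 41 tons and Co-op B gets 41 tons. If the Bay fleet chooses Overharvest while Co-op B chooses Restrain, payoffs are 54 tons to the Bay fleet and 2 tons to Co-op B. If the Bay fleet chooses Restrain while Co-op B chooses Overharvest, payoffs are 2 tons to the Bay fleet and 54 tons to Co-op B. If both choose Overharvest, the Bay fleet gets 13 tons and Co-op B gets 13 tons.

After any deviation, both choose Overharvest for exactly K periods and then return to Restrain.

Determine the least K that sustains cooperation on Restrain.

2

Need Σ_{k=1}^{K} δ^k ≥ (54−41)/(41−13) = 0.4643 at δ = 2/5.
At K = 1 the sum is 0.4000 < 0.4643; at K = 2 it is 0.5600 ≥ 0.4643.
So the minimum punishment length is K = 2.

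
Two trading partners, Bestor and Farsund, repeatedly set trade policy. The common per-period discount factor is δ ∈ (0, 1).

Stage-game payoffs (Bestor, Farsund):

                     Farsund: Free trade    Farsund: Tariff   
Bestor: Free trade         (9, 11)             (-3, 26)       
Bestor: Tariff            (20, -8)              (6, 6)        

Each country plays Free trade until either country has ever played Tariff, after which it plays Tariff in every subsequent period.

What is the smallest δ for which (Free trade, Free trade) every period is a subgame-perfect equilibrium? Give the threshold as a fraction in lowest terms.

Bestor's threshold: (20−9)/(20−6) = 11/14.
Farsund's threshold: (26−11)/(26−6) = 3/4.
11/14 > 3/4, so Bestor binds and δ* = 11/14.

11/14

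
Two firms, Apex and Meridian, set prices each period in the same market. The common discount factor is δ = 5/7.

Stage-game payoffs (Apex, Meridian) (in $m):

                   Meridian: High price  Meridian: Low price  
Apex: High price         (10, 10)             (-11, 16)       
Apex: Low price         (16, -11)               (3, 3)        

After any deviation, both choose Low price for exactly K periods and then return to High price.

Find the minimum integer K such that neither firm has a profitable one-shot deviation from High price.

No profitable deviation requires (10−3)(δ+…+δ^K) ≥ 16−10, i.e. δ+…+δ^K ≥ 6/7 ≈ 0.8571.
With δ = 5/7, the partial sums are K=1: 0.7143, K=2: 1.2245.
K = 2 is the first length at which the sum reaches 0.8571.

2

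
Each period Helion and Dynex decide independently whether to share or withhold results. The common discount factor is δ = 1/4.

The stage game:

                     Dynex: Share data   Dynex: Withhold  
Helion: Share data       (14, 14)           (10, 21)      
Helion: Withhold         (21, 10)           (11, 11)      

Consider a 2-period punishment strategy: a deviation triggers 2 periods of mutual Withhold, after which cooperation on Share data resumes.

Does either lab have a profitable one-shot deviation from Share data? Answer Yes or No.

Yes

IC: δ+…+δ^2 ≥ (21−14)/(14−11) = 7/3.
At δ = 1/4: partial sum = 0.3125 < 2.3333. Cooperation not sustainable.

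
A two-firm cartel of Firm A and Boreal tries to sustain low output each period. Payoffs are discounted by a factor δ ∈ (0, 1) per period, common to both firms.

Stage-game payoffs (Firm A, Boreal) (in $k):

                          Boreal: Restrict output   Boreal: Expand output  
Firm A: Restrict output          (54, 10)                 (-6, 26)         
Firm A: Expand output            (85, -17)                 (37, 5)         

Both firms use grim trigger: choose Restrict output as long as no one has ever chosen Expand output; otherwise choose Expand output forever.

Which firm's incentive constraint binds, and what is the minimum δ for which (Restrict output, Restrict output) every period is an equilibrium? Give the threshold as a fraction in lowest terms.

Boreal; δ ≥ 16/21

For Firm A: deviation gain 85−54 = 31, per-period punishment loss 54−37 = 17. IC gives δ ≥ 31/48.
For Boreal: gain 16, loss 5 per period, so δ ≥ 16/21.
The tighter constraint is Boreal's, so cooperation needs δ ≥ 16/21.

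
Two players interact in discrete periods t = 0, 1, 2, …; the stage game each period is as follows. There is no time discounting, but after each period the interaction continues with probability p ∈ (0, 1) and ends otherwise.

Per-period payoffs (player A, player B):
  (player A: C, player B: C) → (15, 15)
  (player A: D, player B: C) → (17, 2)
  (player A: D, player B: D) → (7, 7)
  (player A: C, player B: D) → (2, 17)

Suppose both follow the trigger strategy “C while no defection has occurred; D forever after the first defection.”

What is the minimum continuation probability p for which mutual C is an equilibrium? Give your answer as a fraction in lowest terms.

1/5

Expected cooperation value is 15 + p·15 + p²·15 + … = 15/(1−p); deviation gives 17 + p·7/(1−p).
15 ≥ 17(1−p) + 7p ⇒ 10p ≥ 2 ⇒ p ≥ 2/10 = 1/5.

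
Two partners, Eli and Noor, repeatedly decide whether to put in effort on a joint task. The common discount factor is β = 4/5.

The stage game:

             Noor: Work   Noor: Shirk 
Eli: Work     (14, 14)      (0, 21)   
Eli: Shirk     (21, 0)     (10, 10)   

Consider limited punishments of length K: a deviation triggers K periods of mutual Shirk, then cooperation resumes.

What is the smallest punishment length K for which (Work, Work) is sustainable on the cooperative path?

Need Σ_{k=1}^{K} β^k ≥ (21−14)/(14−10) = 1.7500 at β = 4/5.
At K = 2 the sum is 1.4400 < 1.7500; at K = 3 it is 1.9520 ≥ 1.7500.
So the minimum punishment length is K = 3.

3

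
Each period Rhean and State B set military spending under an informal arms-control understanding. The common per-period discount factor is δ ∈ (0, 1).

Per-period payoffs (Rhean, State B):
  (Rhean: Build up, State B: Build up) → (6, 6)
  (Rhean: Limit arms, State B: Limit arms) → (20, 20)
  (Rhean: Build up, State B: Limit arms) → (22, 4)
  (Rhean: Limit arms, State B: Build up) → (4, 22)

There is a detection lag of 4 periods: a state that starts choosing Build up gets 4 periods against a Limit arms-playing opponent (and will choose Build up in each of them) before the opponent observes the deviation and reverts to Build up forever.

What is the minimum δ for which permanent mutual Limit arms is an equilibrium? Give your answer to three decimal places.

0.595

The best deviation is to choose Build up for all 4 undetected periods, earning 22 each, then 6 forever once detected.
Deviation value: 22(1−δ^4)/(1−δ) + 6δ^4/(1−δ); cooperation value: 20/(1−δ).
IC: 20 ≥ 22(1−δ^4) + 6δ^4 = 22 − 16δ^4.
So δ^4 ≥ 2/16 = 1/8, giving δ ≥ (1/8)^(1/4) ≈ 0.595.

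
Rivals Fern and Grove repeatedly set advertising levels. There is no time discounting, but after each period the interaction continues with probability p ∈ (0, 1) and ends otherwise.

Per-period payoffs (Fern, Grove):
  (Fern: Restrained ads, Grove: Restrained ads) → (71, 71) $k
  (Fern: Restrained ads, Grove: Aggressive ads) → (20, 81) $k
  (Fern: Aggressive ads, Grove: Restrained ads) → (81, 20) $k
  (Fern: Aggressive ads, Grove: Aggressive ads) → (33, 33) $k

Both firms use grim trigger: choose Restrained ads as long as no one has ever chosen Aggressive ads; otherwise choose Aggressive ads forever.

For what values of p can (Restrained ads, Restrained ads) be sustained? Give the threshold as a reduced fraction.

5/24

With no time discounting, the continuation probability p plays the role of the discount factor.
Grim-trigger IC: 71/(1−p) ≥ 81 + 33p/(1−p) ⇒ p ≥ (81−71)/(81−33) = 5/24.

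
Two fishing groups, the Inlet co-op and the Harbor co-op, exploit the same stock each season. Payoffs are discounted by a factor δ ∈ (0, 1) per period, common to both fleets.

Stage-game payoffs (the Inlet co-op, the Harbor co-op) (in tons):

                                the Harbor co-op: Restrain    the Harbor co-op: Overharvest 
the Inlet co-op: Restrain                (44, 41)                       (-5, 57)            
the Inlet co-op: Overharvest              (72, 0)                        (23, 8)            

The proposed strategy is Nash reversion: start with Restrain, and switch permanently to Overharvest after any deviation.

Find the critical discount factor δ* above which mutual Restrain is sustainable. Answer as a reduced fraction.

4/7

For the Inlet co-op: deviation gain 72−44 = 28, per-period punishment loss 44−23 = 21. IC gives δ ≥ 28/49 = 4/7.
For the Harbor co-op: gain 16, loss 33 per period, so δ ≥ 16/49.
The tighter constraint is the Inlet co-op's, so cooperation needs δ ≥ 4/7.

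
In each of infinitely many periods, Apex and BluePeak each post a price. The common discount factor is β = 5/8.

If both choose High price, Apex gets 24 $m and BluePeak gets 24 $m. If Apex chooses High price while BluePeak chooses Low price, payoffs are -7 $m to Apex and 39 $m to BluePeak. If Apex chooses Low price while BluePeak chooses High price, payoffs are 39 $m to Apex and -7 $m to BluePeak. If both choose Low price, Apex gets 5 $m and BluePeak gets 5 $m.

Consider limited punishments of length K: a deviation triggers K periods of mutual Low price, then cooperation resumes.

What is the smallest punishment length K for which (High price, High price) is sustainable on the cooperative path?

Need Σ_{k=1}^{K} β^k ≥ (39−24)/(24−5) = 0.7895 at β = 5/8.
At K = 1 the sum is 0.6250 < 0.7895; at K = 2 it is 1.0156 ≥ 0.7895.
So the minimum punishment length is K = 2.

2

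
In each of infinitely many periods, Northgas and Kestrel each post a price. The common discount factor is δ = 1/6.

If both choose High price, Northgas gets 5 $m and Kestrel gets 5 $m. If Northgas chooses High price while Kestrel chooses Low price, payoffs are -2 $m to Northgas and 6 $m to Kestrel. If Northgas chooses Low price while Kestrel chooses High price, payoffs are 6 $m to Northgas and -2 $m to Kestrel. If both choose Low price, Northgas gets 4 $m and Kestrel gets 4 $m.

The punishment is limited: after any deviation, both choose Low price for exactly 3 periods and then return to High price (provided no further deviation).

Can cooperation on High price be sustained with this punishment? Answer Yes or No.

A one-shot deviation gives 6 now, then 4 for 3 periods, then back to 5.
Gain from deviating: (6−5) today; loss: (5−4) in each of the next 3 periods.
No-deviation condition: (5−4)(δ+…+δ^3) ≥ 6−5, i.e. δ+…+δ^3 ≥ 1.
At δ = 1/6: δ+…+δ^3 = 0.1991 < 1.0000.
So cooperation is not sustainable.

No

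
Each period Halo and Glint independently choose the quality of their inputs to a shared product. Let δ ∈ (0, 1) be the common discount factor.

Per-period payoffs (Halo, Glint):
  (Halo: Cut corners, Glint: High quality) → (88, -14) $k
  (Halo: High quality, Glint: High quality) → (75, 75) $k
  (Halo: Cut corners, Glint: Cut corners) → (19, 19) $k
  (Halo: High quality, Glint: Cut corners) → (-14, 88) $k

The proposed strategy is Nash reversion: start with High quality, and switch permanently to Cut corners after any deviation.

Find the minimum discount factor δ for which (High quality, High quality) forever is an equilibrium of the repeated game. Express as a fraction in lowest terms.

One-period gain from deviating is 88 − 75 = 13. The loss is 75 − 19 = 56 in every subsequent period, with present value 56·δ/(1−δ).
Deviation is unprofitable when 56·δ/(1−δ) ≥ 13, i.e. δ/(1−δ) ≥ 13/56.
Equivalently δ ≥ 13/(13+56) = 13/69.

13/69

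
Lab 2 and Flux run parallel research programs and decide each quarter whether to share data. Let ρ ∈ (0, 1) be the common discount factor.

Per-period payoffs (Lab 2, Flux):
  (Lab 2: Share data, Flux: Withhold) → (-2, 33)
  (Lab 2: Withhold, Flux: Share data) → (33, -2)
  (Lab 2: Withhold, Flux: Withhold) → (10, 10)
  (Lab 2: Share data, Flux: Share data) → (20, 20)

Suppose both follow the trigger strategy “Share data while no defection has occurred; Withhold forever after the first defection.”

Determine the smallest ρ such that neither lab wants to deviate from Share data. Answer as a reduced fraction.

13/23

Cooperation forever yields 20 each period: 20/(1−ρ).
Deviating yields 33 once, then 10 forever: 33 + 10ρ/(1−ρ).
No profitable deviation requires 20/(1−ρ) ≥ 33 + 10ρ/(1−ρ).
Multiplying by (1−ρ): 20 ≥ 33(1−ρ) + 10ρ = 33 − 23ρ.
So 23ρ ≥ 13, i.e. ρ ≥ 13/23.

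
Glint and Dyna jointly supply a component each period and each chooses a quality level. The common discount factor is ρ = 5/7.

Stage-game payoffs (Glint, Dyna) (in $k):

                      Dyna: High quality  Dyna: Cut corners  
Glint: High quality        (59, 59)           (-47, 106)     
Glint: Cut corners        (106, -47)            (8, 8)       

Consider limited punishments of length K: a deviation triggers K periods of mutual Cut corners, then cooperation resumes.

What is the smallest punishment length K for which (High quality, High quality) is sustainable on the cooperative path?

2

No profitable deviation requires (59−8)(ρ+…+ρ^K) ≥ 106−59, i.e. ρ+…+ρ^K ≥ 47/51 ≈ 0.9216.
With ρ = 5/7, the partial sums are K=1: 0.7143, K=2: 1.2245.
K = 2 is the first length at which the sum reaches 0.9216.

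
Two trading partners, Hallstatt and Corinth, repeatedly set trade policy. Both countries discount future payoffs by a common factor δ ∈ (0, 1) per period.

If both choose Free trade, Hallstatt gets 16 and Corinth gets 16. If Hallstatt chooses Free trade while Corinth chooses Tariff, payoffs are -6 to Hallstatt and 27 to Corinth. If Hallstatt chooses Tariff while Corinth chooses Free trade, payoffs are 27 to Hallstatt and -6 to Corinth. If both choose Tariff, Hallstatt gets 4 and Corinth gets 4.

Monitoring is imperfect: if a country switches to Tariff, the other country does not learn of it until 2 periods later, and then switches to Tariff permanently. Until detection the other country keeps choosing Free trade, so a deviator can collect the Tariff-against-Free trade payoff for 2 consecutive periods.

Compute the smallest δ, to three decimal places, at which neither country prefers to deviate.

Deviating for the 2 undetected periods gains 27−16 = 11 per period over cooperation, then loses 16−4 = 12 per period forever once punishment starts.
Gain: 11(1 + δ + … + δ^1); loss: 12·δ^2/(1−δ).
No profitable deviation ⇔ 11(1−δ^2) ≤ 12·δ^2, i.e. δ^2 ≥ 11/(11+12) = 11/23.
Hence δ ≥ (11/23)^(1/2) ≈ 0.692.

0.692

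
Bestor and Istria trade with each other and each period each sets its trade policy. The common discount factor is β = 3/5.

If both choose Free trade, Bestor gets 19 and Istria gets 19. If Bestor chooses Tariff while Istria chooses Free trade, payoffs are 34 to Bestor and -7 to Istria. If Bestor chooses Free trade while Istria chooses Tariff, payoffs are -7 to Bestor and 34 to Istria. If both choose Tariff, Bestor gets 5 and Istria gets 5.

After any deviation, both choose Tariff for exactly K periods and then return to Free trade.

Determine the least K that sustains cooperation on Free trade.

No profitable deviation requires (19−5)(β+…+β^K) ≥ 34−19, i.e. β+…+β^K ≥ 15/14 ≈ 1.0714.
With β = 3/5, the partial sums are K=1: 0.6000, K=2: 0.9600, K=3: 1.1760.
K = 3 is the first length at which the sum reaches 1.0714.

3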